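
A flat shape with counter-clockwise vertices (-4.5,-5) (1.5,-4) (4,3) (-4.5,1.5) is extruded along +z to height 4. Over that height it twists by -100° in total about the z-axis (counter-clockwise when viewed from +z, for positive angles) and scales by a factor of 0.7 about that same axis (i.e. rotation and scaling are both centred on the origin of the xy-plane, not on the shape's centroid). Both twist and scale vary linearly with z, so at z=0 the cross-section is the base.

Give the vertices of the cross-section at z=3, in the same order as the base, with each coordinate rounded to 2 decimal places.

Cross-section at z=3: (-4.65,2.37) (-2.69,-1.93) (3.05,-2.39) (0.22,3.67)

t = z/height = 3/4 = 0.75
s = 1 + (scale-1)·z/height = 1 + (0.7-1)·3/4 = 0.775000
θ = twist·z/height = -100°·3/4 = -75.0000° = -1.308997 rad
cos θ = 0.258819, sin θ = -0.965926 (intermediates below are computed at full precision and shown rounded to 5 d.p.)
v1: (-4.5,-5) → rotate → (-5.99431,3.05257) → ×s → (-4.64559,2.36574) → (-4.65,2.37)
v2: (1.5,-4) → rotate → (-3.47547,-2.48416) → ×s → (-2.69349,-1.92523) → (-2.69,-1.93)
v3: (4,3) → rotate → (3.93305,-3.08725) → ×s → (3.04812,-2.39262) → (3.05,-2.39)
v4: (-4.5,1.5) → rotate → (0.28420,4.73489) → ×s → (0.22026,3.66954) → (0.22,3.67)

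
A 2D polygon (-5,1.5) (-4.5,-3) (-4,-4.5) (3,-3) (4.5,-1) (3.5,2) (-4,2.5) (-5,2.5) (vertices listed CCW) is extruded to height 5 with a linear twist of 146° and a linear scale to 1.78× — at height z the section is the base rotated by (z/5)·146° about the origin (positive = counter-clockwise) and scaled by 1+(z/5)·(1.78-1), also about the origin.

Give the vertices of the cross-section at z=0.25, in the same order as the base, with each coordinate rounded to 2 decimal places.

Cross-section at z=0.25: (-5.35,0.89) (-4.24,-3.69) (-3.53,-5.17) (3.49,-2.70) (4.77,-0.44) (3.34,2.52) (-4.45,2.05) (-5.48,1.92)

t = z/height = 0.25/5 = 0.05
s = 1 + (scale-1)·z/height = 1 + (1.78-1)·0.25/5 = 1.039000
θ = twist·z/height = 146°·0.25/5 = 7.3000° = 0.127409 rad
cos θ = 0.991894, sin θ = 0.127065 (intermediates below are computed at full precision and shown rounded to 5 d.p.)
v1: (-5,1.5) → rotate → (-5.15007,0.85252) → ×s → (-5.35092,0.88577) → (-5.35,0.89)
v2: (-4.5,-3) → rotate → (-4.08233,-3.54747) → ×s → (-4.24154,-3.68583) → (-4.24,-3.69)
v3: (-4,-4.5) → rotate → (-3.39579,-4.97178) → ×s → (-3.52822,-5.16568) → (-3.53,-5.17)
v4: (3,-3) → rotate → (3.35688,-2.59449) → ×s → (3.48780,-2.69567) → (3.49,-2.70)
v5: (4.5,-1) → rotate → (4.59059,-0.42010) → ×s → (4.76962,-0.43649) → (4.77,-0.44)
v6: (3.5,2) → rotate → (3.21750,2.42852) → ×s → (3.34298,2.52323) → (3.34,2.52)
v7: (-4,2.5) → rotate → (-4.28524,1.97148) → ×s → (-4.45236,2.04837) → (-4.45,2.05)
v8: (-5,2.5) → rotate → (-5.27713,1.84441) → ×s → (-5.48294,1.91635) → (-5.48,1.92)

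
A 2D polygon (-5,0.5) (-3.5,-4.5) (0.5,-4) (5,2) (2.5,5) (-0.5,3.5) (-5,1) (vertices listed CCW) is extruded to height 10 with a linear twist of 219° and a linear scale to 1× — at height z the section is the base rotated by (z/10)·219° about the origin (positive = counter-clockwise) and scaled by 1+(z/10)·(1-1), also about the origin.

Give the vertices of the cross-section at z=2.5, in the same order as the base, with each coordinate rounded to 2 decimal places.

Cross-section at z=2.5: (-3.29,-3.79) (1.65,-5.46) (3.56,-1.90) (1.25,5.24) (-2.64,4.93) (-3.15,1.61) (-3.70,-3.51)

t = z/height = 2.5/10 = 0.25
s = 1 + (scale-1)·z/height = 1 + (1-1)·2.5/10 = 1.000000
θ = twist·z/height = 219°·2.5/10 = 54.7500° = 0.955568 rad
cos θ = 0.577145, sin θ = 0.816642 (intermediates below are computed at full precision and shown rounded to 5 d.p.)
v1: (-5,0.5) → rotate → (-3.29405,-3.79464) → ×s → (-3.29405,-3.79464) → (-3.29,-3.79)
v2: (-3.5,-4.5) → rotate → (1.65488,-5.45540) → ×s → (1.65488,-5.45540) → (1.65,-5.46)
v3: (0.5,-4) → rotate → (3.55514,-1.90026) → ×s → (3.55514,-1.90026) → (3.56,-1.90)
v4: (5,2) → rotate → (1.25244,5.23750) → ×s → (1.25244,5.23750) → (1.25,5.24)
v5: (2.5,5) → rotate → (-2.64034,4.92733) → ×s → (-2.64034,4.92733) → (-2.64,4.93)
v6: (-0.5,3.5) → rotate → (-3.14682,1.61169) → ×s → (-3.14682,1.61169) → (-3.15,1.61)
v7: (-5,1) → rotate → (-3.70237,-3.50606) → ×s → (-3.70237,-3.50606) → (-3.70,-3.51)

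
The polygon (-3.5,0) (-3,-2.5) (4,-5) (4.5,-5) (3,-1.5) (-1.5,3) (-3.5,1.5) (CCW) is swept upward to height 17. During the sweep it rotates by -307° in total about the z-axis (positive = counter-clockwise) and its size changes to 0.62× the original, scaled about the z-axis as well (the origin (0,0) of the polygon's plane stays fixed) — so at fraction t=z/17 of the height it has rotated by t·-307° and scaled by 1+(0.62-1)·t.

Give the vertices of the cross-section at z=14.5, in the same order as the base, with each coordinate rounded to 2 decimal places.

t = z/height = 14.5/17 = 0.852941
s = 1 + (scale-1)·z/height = 1 + (0.62-1)·14.5/17 = 0.675882
θ = twist·z/height = -307°·14.5/17 = -261.8529° = -4.570196 rad
cos θ = -0.141714, sin θ = 0.989908 (intermediates below are computed at full precision and shown rounded to 5 d.p.)
v1: (-3.5,0) → rotate → (0.49600,-3.46468) → ×s → (0.33524,-2.34171) → (0.34,-2.34)
v2: (-3,-2.5) → rotate → (2.89991,-2.61544) → ×s → (1.96000,-1.76773) → (1.96,-1.77)
v3: (4,-5) → rotate → (4.38268,4.66820) → ×s → (2.96218,3.15516) → (2.96,3.16)
v4: (4.5,-5) → rotate → (4.31182,5.16316) → ×s → (2.91429,3.48969) → (2.91,3.49)
v5: (3,-1.5) → rotate → (1.05972,3.18229) → ×s → (0.71624,2.15086) → (0.72,2.15)
v6: (-1.5,3) → rotate → (-2.75715,-1.91000) → ×s → (-1.86351,-1.29094) → (-1.86,-1.29)
v7: (-3.5,1.5) → rotate → (-0.98886,-3.67725) → ×s → (-0.66835,-2.48539) → (-0.67,-2.49)

Cross-section at z=14.5: (0.34,-2.34) (1.96,-1.77) (2.96,3.16) (2.91,3.49) (0.72,2.15) (-1.86,-1.29) (-0.67,-2.49)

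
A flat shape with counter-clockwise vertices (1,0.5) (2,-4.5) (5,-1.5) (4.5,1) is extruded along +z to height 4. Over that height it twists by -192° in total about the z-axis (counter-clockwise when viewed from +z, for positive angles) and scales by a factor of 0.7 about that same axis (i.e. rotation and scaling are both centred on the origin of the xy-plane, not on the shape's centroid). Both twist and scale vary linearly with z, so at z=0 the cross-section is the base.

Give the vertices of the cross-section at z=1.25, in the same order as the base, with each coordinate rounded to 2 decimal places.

t = z/height = 1.25/4 = 0.3125
s = 1 + (scale-1)·z/height = 1 + (0.7-1)·1.25/4 = 0.906250
θ = twist·z/height = -192°·1.25/4 = -60.0000° = -1.047198 rad
cos θ = 0.500000, sin θ = -0.866025 (intermediates below are computed at full precision and shown rounded to 5 d.p.)
v1: (1,0.5) → rotate → (0.93301,-0.61603) → ×s → (0.84554,-0.55827) → (0.85,-0.56)
v2: (2,-4.5) → rotate → (-2.89711,-3.98205) → ×s → (-2.62551,-3.60873) → (-2.63,-3.61)
v3: (5,-1.5) → rotate → (1.20096,-5.08013) → ×s → (1.08837,-4.60387) → (1.09,-4.60)
v4: (4.5,1) → rotate → (3.11603,-3.39711) → ×s → (2.82390,-3.07863) → (2.82,-3.08)

Cross-section at z=1.25: (0.85,-0.56) (-2.63,-3.61) (1.09,-4.60) (2.82,-3.08)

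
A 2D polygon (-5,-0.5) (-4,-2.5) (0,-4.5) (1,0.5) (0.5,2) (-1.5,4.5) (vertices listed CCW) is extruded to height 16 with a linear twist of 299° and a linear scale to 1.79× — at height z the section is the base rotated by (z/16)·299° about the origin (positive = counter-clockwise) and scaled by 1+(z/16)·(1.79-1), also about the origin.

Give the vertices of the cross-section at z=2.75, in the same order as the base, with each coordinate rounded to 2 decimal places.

Cross-section at z=2.75: (-3.10,-4.79) (-0.62,-5.32) (3.99,-3.19) (0.26,1.24) (-1.42,1.86) (-5.06,1.86)

t = z/height = 2.75/16 = 0.171875
s = 1 + (scale-1)·z/height = 1 + (1.79-1)·2.75/16 = 1.135781
θ = twist·z/height = 299°·2.75/16 = 51.3906° = 0.896936 rad
cos θ = 0.624007, sin θ = 0.781418 (intermediates below are computed at full precision and shown rounded to 5 d.p.)
v1: (-5,-0.5) → rotate → (-2.72933,-4.21910) → ×s → (-3.09992,-4.79197) → (-3.10,-4.79)
v2: (-4,-2.5) → rotate → (-0.54248,-4.68569) → ×s → (-0.61614,-5.32192) → (-0.62,-5.32)
v3: (0,-4.5) → rotate → (3.51638,-2.80803) → ×s → (3.99384,-3.18931) → (3.99,-3.19)
v4: (1,0.5) → rotate → (0.23330,1.09342) → ×s → (0.26498,1.24189) → (0.26,1.24)
v5: (0.5,2) → rotate → (-1.25083,1.63872) → ×s → (-1.42067,1.86123) → (-1.42,1.86)
v6: (-1.5,4.5) → rotate → (-4.45239,1.63591) → ×s → (-5.05695,1.85803) → (-5.06,1.86)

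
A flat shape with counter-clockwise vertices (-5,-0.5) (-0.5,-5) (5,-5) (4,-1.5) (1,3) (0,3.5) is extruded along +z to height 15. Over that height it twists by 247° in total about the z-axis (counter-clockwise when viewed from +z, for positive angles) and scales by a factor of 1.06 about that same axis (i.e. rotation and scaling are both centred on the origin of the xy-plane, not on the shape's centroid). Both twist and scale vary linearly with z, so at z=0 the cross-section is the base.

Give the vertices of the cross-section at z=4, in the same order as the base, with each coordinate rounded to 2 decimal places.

t = z/height = 4/15 = 0.266667
s = 1 + (scale-1)·z/height = 1 + (1.06-1)·4/15 = 1.016000
θ = twist·z/height = 247°·4/15 = 65.8667° = 1.149590 rad
cos θ = 0.408861, sin θ = 0.912596 (intermediates below are computed at full precision and shown rounded to 5 d.p.)
v1: (-5,-0.5) → rotate → (-1.58801,-4.76741) → ×s → (-1.61342,-4.84369) → (-1.61,-4.84)
v2: (-0.5,-5) → rotate → (4.35855,-2.50061) → ×s → (4.42829,-2.54062) → (4.43,-2.54)
v3: (5,-5) → rotate → (6.60729,2.51868) → ×s → (6.71301,2.55897) → (6.71,2.56)
v4: (4,-1.5) → rotate → (3.00434,3.03709) → ×s → (3.05241,3.08569) → (3.05,3.09)
v5: (1,3) → rotate → (-2.32893,2.13918) → ×s → (-2.36619,2.17341) → (-2.37,2.17)
v6: (0,3.5) → rotate → (-3.19409,1.43102) → ×s → (-3.24519,1.45391) → (-3.25,1.45)

Cross-section at z=4: (-1.61,-4.84) (4.43,-2.54) (6.71,2.56) (3.05,3.09) (-2.37,2.17) (-3.25,1.45)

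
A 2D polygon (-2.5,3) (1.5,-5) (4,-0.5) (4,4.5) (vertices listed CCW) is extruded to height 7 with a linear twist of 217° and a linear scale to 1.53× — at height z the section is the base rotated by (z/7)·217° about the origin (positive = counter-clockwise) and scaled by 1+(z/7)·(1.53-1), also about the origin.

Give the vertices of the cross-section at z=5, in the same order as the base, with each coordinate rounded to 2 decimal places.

Cross-section at z=5: (1.38,-5.20) (1.04,7.12) (-4.71,2.96) (-7.62,-3.29)

t = z/height = 5/7 = 0.714286
s = 1 + (scale-1)·z/height = 1 + (1.53-1)·5/7 = 1.378571
θ = twist·z/height = 217°·5/7 = 155.0000° = 2.705260 rad
cos θ = -0.906308, sin θ = 0.422618 (intermediates below are computed at full precision and shown rounded to 5 d.p.)
v1: (-2.5,3) → rotate → (0.99791,-3.77547) → ×s → (1.37570,-5.20475) → (1.38,-5.20)
v2: (1.5,-5) → rotate → (0.75363,5.16547) → ×s → (1.03893,7.12096) → (1.04,7.12)
v3: (4,-0.5) → rotate → (-3.41392,2.14363) → ×s → (-4.70634,2.95514) → (-4.71,2.96)
v4: (4,4.5) → rotate → (-5.52701,-2.38791) → ×s → (-7.61938,-3.29191) → (-7.62,-3.29)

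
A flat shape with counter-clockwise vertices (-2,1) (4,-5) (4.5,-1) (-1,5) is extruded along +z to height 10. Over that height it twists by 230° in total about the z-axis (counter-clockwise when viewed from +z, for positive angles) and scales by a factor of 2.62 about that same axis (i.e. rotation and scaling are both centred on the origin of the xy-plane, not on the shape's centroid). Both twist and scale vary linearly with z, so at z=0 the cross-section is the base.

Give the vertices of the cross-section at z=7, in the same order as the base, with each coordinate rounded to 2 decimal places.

t = z/height = 7/10 = 0.7
s = 1 + (scale-1)·z/height = 1 + (2.62-1)·7/10 = 2.134000
θ = twist·z/height = 230°·7/10 = 161.0000° = 2.809980 rad
cos θ = -0.945519, sin θ = 0.325568 (intermediates below are computed at full precision and shown rounded to 5 d.p.)
v1: (-2,1) → rotate → (1.56547,-1.59665) → ×s → (3.34071,-3.40726) → (3.34,-3.41)
v2: (4,-5) → rotate → (-2.15423,6.02987) → ×s → (-4.59713,12.86773) → (-4.60,12.87)
v3: (4.5,-1) → rotate → (-3.92927,2.41058) → ×s → (-8.38505,5.14417) → (-8.39,5.14)
v4: (-1,5) → rotate → (-0.68232,-5.05316) → ×s → (-1.45608,-10.78345) → (-1.46,-10.78)

Cross-section at z=7: (3.34,-3.41) (-4.60,12.87) (-8.39,5.14) (-1.46,-10.78)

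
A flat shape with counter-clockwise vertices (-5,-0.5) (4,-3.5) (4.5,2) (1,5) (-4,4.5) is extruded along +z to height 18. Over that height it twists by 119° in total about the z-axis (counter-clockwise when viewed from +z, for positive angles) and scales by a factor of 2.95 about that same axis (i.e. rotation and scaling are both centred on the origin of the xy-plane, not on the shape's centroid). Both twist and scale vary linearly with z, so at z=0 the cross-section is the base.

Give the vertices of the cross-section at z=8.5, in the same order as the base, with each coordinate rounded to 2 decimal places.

Cross-section at z=8.5: (-4.55,-8.51) (9.86,2.64) (1.62,9.32) (-6.91,6.94) (-11.46,-1.58)

t = z/height = 8.5/18 = 0.472222
s = 1 + (scale-1)·z/height = 1 + (2.95-1)·8.5/18 = 1.920833
θ = twist·z/height = 119°·8.5/18 = 56.1944° = 0.980778 rad
cos θ = 0.556376, sin θ = 0.830931 (intermediates below are computed at full precision and shown rounded to 5 d.p.)
v1: (-5,-0.5) → rotate → (-2.36642,-4.43284) → ×s → (-4.54549,-8.51475) → (-4.55,-8.51)
v2: (4,-3.5) → rotate → (5.13376,1.37641) → ×s → (9.86110,2.64385) → (9.86,2.64)
v3: (4.5,2) → rotate → (0.84183,4.85194) → ×s → (1.61702,9.31977) → (1.62,9.32)
v4: (1,5) → rotate → (-3.59828,3.61281) → ×s → (-6.91169,6.93961) → (-6.91,6.94)
v5: (-4,4.5) → rotate → (-5.96469,-0.82003) → ×s → (-11.45718,-1.57514) → (-11.46,-1.58)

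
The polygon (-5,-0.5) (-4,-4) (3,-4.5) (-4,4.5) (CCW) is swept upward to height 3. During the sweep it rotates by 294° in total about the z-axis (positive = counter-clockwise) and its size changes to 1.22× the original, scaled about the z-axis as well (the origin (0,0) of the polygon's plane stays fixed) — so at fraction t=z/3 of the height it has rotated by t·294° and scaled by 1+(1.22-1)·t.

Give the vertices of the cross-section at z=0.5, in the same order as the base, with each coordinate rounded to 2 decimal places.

Cross-section at z=0.5: (-3.01,-4.25) (0.41,-5.85) (5.56,-0.71) (-6.24,-0.07)

t = z/height = 0.5/3 = 0.166667
s = 1 + (scale-1)·z/height = 1 + (1.22-1)·0.5/3 = 1.036667
θ = twist·z/height = 294°·0.5/3 = 49.0000° = 0.855211 rad
cos θ = 0.656059, sin θ = 0.754710 (intermediates below are computed at full precision and shown rounded to 5 d.p.)
v1: (-5,-0.5) → rotate → (-2.90294,-4.10158) → ×s → (-3.00938,-4.25197) → (-3.01,-4.25)
v2: (-4,-4) → rotate → (0.39460,-5.64307) → ×s → (0.40907,-5.84999) → (0.41,-5.85)
v3: (3,-4.5) → rotate → (5.36437,-0.68814) → ×s → (5.56106,-0.71337) → (5.56,-0.71)
v4: (-4,4.5) → rotate → (-6.02043,-0.06657) → ×s → (-6.24118,-0.06901) → (-6.24,-0.07)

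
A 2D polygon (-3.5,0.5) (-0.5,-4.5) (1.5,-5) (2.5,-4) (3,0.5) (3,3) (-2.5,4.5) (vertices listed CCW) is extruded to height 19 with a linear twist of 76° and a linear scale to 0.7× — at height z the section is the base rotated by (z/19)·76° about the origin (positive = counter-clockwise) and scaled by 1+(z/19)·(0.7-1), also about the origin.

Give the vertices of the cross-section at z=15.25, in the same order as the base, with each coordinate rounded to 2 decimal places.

Cross-section at z=15.25: (-1.62,-2.14) (2.80,-1.99) (3.87,-0.84) (3.58,0.19) (0.77,2.18) (-0.89,3.10) (-3.91,0.00)

t = z/height = 15.25/19 = 0.802632
s = 1 + (scale-1)·z/height = 1 + (0.7-1)·15.25/19 = 0.759211
θ = twist·z/height = 76°·15.25/19 = 61.0000° = 1.064651 rad
cos θ = 0.484810, sin θ = 0.874620 (intermediates below are computed at full precision and shown rounded to 5 d.p.)
v1: (-3.5,0.5) → rotate → (-2.13414,-2.81876) → ×s → (-1.62026,-2.14004) → (-1.62,-2.14)
v2: (-0.5,-4.5) → rotate → (3.69338,-2.61895) → ×s → (2.80406,-1.98834) → (2.80,-1.99)
v3: (1.5,-5) → rotate → (5.10031,-1.11212) → ×s → (3.87221,-0.84433) → (3.87,-0.84)
v4: (2.5,-4) → rotate → (4.71050,0.24731) → ×s → (3.57626,0.18776) → (3.58,0.19)
v5: (3,0.5) → rotate → (1.01712,2.86626) → ×s → (0.77221,2.17610) → (0.77,2.18)
v6: (3,3) → rotate → (-1.16943,4.07829) → ×s → (-0.88784,3.09628) → (-0.89,3.10)
v7: (-2.5,4.5) → rotate → (-5.14781,-0.00491) → ×s → (-3.90827,-0.00372) → (-3.91,0.00)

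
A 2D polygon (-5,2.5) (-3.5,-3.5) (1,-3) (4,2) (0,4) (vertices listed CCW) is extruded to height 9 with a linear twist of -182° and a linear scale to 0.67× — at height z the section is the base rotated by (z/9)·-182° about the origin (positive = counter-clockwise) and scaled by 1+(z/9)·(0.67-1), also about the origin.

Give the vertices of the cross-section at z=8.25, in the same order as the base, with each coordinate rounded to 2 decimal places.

Cross-section at z=8.25: (3.79,-0.90) (1.82,2.93) (-1.16,1.88) (-2.40,-1.99) (0.64,-2.72)

t = z/height = 8.25/9 = 0.916667
s = 1 + (scale-1)·z/height = 1 + (0.67-1)·8.25/9 = 0.697500
θ = twist·z/height = -182°·8.25/9 = -166.8333° = -2.911791 rad
cos θ = -0.973712, sin θ = -0.227784 (intermediates below are computed at full precision and shown rounded to 5 d.p.)
v1: (-5,2.5) → rotate → (5.43802,-1.29536) → ×s → (3.79302,-0.90351) → (3.79,-0.90)
v2: (-3.5,-3.5) → rotate → (2.61075,4.20524) → ×s → (1.82099,2.93315) → (1.82,2.93)
v3: (1,-3) → rotate → (-1.65706,2.69335) → ×s → (-1.15580,1.87861) → (-1.16,1.88)
v4: (4,2) → rotate → (-3.43928,-2.85856) → ×s → (-2.39890,-1.99385) → (-2.40,-1.99)
v5: (0,4) → rotate → (0.91114,-3.89485) → ×s → (0.63552,-2.71666) → (0.64,-2.72)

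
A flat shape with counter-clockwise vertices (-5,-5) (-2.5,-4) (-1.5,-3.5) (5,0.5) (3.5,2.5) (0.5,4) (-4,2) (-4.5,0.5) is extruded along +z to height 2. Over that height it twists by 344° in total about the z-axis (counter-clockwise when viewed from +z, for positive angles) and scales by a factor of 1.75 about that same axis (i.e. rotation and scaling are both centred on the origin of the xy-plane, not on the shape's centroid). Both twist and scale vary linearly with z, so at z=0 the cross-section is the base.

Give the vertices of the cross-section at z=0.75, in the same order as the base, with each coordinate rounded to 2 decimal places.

t = z/height = 0.75/2 = 0.375
s = 1 + (scale-1)·z/height = 1 + (1.75-1)·0.75/2 = 1.281250
θ = twist·z/height = 344°·0.75/2 = 129.0000° = 2.251475 rad
cos θ = -0.629320, sin θ = 0.777146 (intermediates below are computed at full precision and shown rounded to 5 d.p.)
v1: (-5,-5) → rotate → (7.03233,-0.73913) → ×s → (9.01018,-0.94701) → (9.01,-0.95)
v2: (-2.5,-4) → rotate → (4.68188,0.57442) → ×s → (5.99866,0.73597) → (6.00,0.74)
v3: (-1.5,-3.5) → rotate → (3.66399,1.03690) → ×s → (4.69449,1.32853) → (4.69,1.33)
v4: (5,0.5) → rotate → (-3.53517,3.57107) → ×s → (-4.52944,4.57543) → (-4.53,4.58)
v5: (3.5,2.5) → rotate → (-4.14549,1.14671) → ×s → (-5.31140,1.46922) → (-5.31,1.47)
v6: (0.5,4) → rotate → (-3.42324,-2.12871) → ×s → (-4.38603,-2.72741) → (-4.39,-2.73)
v7: (-4,2) → rotate → (0.96299,-4.36722) → ×s → (1.23383,-5.59551) → (1.23,-5.60)
v8: (-4.5,0.5) → rotate → (2.44337,-3.81182) → ×s → (3.13057,-4.88389) → (3.13,-4.88)

Cross-section at z=0.75: (9.01,-0.95) (6.00,0.74) (4.69,1.33) (-4.53,4.58) (-5.31,1.47) (-4.39,-2.73) (1.23,-5.60) (3.13,-4.88)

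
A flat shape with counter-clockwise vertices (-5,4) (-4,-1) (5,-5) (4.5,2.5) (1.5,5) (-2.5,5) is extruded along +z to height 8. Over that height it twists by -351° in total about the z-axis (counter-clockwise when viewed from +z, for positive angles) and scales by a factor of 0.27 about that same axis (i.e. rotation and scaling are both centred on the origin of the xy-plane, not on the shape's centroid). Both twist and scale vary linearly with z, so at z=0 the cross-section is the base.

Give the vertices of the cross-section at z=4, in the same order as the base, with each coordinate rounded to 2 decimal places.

t = z/height = 4/8 = 0.5
s = 1 + (scale-1)·z/height = 1 + (0.27-1)·4/8 = 0.635000
θ = twist·z/height = -351°·4/8 = -175.5000° = -3.063053 rad
cos θ = -0.996917, sin θ = -0.078459 (intermediates below are computed at full precision and shown rounded to 5 d.p.)
v1: (-5,4) → rotate → (5.29842,-3.59537) → ×s → (3.36450,-2.28306) → (3.36,-2.28)
v2: (-4,-1) → rotate → (3.90921,1.31075) → ×s → (2.48235,0.83233) → (2.48,0.83)
v3: (5,-5) → rotate → (-5.37688,4.59229) → ×s → (-3.41432,2.91610) → (-3.41,2.92)
v4: (4.5,2.5) → rotate → (-4.28998,-2.84536) → ×s → (-2.72414,-1.80680) → (-2.72,-1.81)
v5: (1.5,5) → rotate → (-1.10308,-5.10228) → ×s → (-0.70046,-3.23994) → (-0.70,-3.24)
v6: (-2.5,5) → rotate → (2.88459,-4.78844) → ×s → (1.83171,-3.04066) → (1.83,-3.04)

Cross-section at z=4: (3.36,-2.28) (2.48,0.83) (-3.41,2.92) (-2.72,-1.81) (-0.70,-3.24) (1.83,-3.04)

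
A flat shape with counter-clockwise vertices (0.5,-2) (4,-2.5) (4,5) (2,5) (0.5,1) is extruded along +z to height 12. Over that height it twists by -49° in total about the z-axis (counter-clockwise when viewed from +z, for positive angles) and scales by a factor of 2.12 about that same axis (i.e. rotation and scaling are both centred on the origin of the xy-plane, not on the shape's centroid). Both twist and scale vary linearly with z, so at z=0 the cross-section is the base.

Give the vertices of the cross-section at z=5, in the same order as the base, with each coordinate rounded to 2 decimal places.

t = z/height = 5/12 = 0.416667
s = 1 + (scale-1)·z/height = 1 + (2.12-1)·5/12 = 1.466667
θ = twist·z/height = -49°·5/12 = -20.4167° = -0.356338 rad
cos θ = 0.937181, sin θ = -0.348845 (intermediates below are computed at full precision and shown rounded to 5 d.p.)
v1: (0.5,-2) → rotate → (-0.22910,-2.04878) → ×s → (-0.33601,-3.00488) → (-0.34,-3.00)
v2: (4,-2.5) → rotate → (2.87661,-3.73833) → ×s → (4.21903,-5.48288) → (4.22,-5.48)
v3: (4,5) → rotate → (5.49295,3.29052) → ×s → (8.05632,4.82610) → (8.06,4.83)
v4: (2,5) → rotate → (3.61858,3.98821) → ×s → (5.30726,5.84938) → (5.31,5.85)
v5: (0.5,1) → rotate → (0.81743,0.76276) → ×s → (1.19890,1.11871) → (1.20,1.12)

Cross-section at z=5: (-0.34,-3.00) (4.22,-5.48) (8.06,4.83) (5.31,5.85) (1.20,1.12)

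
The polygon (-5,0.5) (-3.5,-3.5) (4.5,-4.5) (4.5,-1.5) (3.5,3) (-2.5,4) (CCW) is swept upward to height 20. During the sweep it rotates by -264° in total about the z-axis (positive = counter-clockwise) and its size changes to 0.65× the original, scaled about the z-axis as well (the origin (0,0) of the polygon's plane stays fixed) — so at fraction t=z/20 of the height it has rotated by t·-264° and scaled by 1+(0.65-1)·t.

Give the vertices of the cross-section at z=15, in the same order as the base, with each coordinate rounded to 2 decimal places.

Cross-section at z=15: (3.39,-1.49) (3.25,1.66) (-2.13,4.18) (-2.81,2.08) (-3.14,-1.31) (0.84,-3.38)

t = z/height = 15/20 = 0.75
s = 1 + (scale-1)·z/height = 1 + (0.65-1)·15/20 = 0.737500
θ = twist·z/height = -264°·15/20 = -198.0000° = -3.455752 rad
cos θ = -0.951057, sin θ = 0.309017 (intermediates below are computed at full precision and shown rounded to 5 d.p.)
v1: (-5,0.5) → rotate → (4.60077,-2.02061) → ×s → (3.39307,-1.49020) → (3.39,-1.49)
v2: (-3.5,-3.5) → rotate → (4.41026,2.24714) → ×s → (3.25256,1.65726) → (3.25,1.66)
v3: (4.5,-4.5) → rotate → (-2.88918,5.67033) → ×s → (-2.13077,4.18187) → (-2.13,4.18)
v4: (4.5,-1.5) → rotate → (-3.81623,2.81716) → ×s → (-2.81447,2.07766) → (-2.81,2.08)
v5: (3.5,3) → rotate → (-4.25575,-1.77161) → ×s → (-3.13861,-1.30656) → (-3.14,-1.31)
v6: (-2.5,4) → rotate → (1.14157,-4.57677) → ×s → (0.84191,-3.37537) → (0.84,-3.38)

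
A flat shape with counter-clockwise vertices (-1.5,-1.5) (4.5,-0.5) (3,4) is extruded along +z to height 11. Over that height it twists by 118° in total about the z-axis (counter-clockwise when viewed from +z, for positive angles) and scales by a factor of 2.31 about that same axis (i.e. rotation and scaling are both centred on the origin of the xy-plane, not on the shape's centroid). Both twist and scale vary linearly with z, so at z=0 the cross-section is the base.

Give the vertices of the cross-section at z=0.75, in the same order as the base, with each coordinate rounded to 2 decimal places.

Cross-section at z=0.75: (-1.39,-1.85) (4.93,0.15) (2.63,4.77)

t = z/height = 0.75/11 = 0.0681818
s = 1 + (scale-1)·z/height = 1 + (2.31-1)·0.75/11 = 1.089318
θ = twist·z/height = 118°·0.75/11 = 8.0455° = 0.140420 rad
cos θ = 0.990157, sin θ = 0.139959 (intermediates below are computed at full precision and shown rounded to 5 d.p.)
v1: (-1.5,-1.5) → rotate → (-1.27530,-1.69517) → ×s → (-1.38921,-1.84658) → (-1.39,-1.85)
v2: (4.5,-0.5) → rotate → (4.52569,0.13474) → ×s → (4.92991,0.14677) → (4.93,0.15)
v3: (3,4) → rotate → (2.41064,4.38051) → ×s → (2.62595,4.77176) → (2.63,4.77)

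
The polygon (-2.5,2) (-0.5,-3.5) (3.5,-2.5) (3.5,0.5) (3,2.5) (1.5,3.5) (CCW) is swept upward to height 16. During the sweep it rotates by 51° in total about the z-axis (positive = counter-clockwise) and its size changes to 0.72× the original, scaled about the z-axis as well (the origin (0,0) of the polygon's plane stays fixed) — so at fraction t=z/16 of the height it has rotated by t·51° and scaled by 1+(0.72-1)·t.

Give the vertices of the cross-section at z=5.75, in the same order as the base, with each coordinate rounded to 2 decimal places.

t = z/height = 5.75/16 = 0.359375
s = 1 + (scale-1)·z/height = 1 + (0.72-1)·5.75/16 = 0.899375
θ = twist·z/height = 51°·5.75/16 = 18.3281° = 0.319886 rad
cos θ = 0.949271, sin θ = 0.314458 (intermediates below are computed at full precision and shown rounded to 5 d.p.)
v1: (-2.5,2) → rotate → (-3.00210,1.11240) → ×s → (-2.70001,1.00046) → (-2.70,1.00)
v2: (-0.5,-3.5) → rotate → (0.62597,-3.47968) → ×s → (0.56298,-3.12954) → (0.56,-3.13)
v3: (3.5,-2.5) → rotate → (4.10860,-1.27257) → ×s → (3.69517,-1.14452) → (3.70,-1.14)
v4: (3.5,0.5) → rotate → (3.16522,1.57524) → ×s → (2.84672,1.41673) → (2.85,1.42)
v5: (3,2.5) → rotate → (2.06167,3.31655) → ×s → (1.85421,2.98283) → (1.85,2.98)
v6: (1.5,3.5) → rotate → (0.32330,3.79414) → ×s → (0.29077,3.41235) → (0.29,3.41)

Cross-section at z=5.75: (-2.70,1.00) (0.56,-3.13) (3.70,-1.14) (2.85,1.42) (1.85,2.98) (0.29,3.41)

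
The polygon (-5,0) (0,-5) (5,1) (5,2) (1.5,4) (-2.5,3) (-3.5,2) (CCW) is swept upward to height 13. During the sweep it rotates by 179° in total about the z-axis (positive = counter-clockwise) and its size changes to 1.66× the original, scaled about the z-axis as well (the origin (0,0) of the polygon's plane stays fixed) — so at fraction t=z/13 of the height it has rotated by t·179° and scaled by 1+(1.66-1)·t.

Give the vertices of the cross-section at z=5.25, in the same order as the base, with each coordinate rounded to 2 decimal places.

t = z/height = 5.25/13 = 0.403846
s = 1 + (scale-1)·z/height = 1 + (1.66-1)·5.25/13 = 1.266538
θ = twist·z/height = 179°·5.25/13 = 72.2885° = 1.261672 rad
cos θ = 0.304225, sin θ = 0.952600 (intermediates below are computed at full precision and shown rounded to 5 d.p.)
v1: (-5,0) → rotate → (-1.52112,-4.76300) → ×s → (-1.92656,-6.03252) → (-1.93,-6.03)
v2: (0,-5) → rotate → (4.76300,-1.52112) → ×s → (6.03252,-1.92656) → (6.03,-1.93)
v3: (5,1) → rotate → (0.56852,5.06723) → ×s → (0.72006,6.41784) → (0.72,6.42)
v4: (5,2) → rotate → (-0.38408,5.37145) → ×s → (-0.48645,6.80315) → (-0.49,6.80)
v5: (1.5,4) → rotate → (-3.35406,2.64580) → ×s → (-4.24805,3.35101) → (-4.25,3.35)
v6: (-2.5,3) → rotate → (-3.61836,-1.46883) → ×s → (-4.58280,-1.86032) → (-4.58,-1.86)
v7: (-3.5,2) → rotate → (-2.96999,-2.72565) → ×s → (-3.76160,-3.45214) → (-3.76,-3.45)

Cross-section at z=5.25: (-1.93,-6.03) (6.03,-1.93) (0.72,6.42) (-0.49,6.80) (-4.25,3.35) (-4.58,-1.86) (-3.76,-3.45)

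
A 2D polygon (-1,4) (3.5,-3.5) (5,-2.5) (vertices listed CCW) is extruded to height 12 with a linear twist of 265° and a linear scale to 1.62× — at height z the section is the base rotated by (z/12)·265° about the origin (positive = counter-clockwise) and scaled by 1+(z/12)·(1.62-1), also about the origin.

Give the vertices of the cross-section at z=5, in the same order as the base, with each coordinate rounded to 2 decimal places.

t = z/height = 5/12 = 0.416667
s = 1 + (scale-1)·z/height = 1 + (1.62-1)·5/12 = 1.258333
θ = twist·z/height = 265°·5/12 = 110.4167° = 1.927134 rad
cos θ = -0.348845, sin θ = 0.937181 (intermediates below are computed at full precision and shown rounded to 5 d.p.)
v1: (-1,4) → rotate → (-3.39988,-2.33256) → ×s → (-4.27818,-2.93514) → (-4.28,-2.94)
v2: (3.5,-3.5) → rotate → (2.05918,4.50109) → ×s → (2.59113,5.66387) → (2.59,5.66)
v3: (5,-2.5) → rotate → (0.59873,5.55801) → ×s → (0.75340,6.99383) → (0.75,6.99)

Cross-section at z=5: (-4.28,-2.94) (2.59,5.66) (0.75,6.99)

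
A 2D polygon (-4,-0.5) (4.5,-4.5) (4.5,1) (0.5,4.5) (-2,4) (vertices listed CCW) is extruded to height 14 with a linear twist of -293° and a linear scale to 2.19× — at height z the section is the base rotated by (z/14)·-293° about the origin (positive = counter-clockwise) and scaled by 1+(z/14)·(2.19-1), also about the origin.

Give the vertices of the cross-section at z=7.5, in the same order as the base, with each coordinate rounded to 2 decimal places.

Cross-section at z=7.5: (5.71,3.32) (-9.66,3.90) (-6.14,-4.39) (2.13,-7.10) (5.58,-4.75)

t = z/height = 7.5/14 = 0.535714
s = 1 + (scale-1)·z/height = 1 + (2.19-1)·7.5/14 = 1.637500
θ = twist·z/height = -293°·7.5/14 = -156.9643° = -2.739544 rad
cos θ = -0.920261, sin θ = -0.391305 (intermediates below are computed at full precision and shown rounded to 5 d.p.)
v1: (-4,-0.5) → rotate → (3.48539,2.02535) → ×s → (5.70733,3.31651) → (5.71,3.32)
v2: (4.5,-4.5) → rotate → (-5.90205,2.38030) → ×s → (-9.66460,3.89775) → (-9.66,3.90)
v3: (4.5,1) → rotate → (-3.74987,-2.68113) → ×s → (-6.14041,-4.39036) → (-6.14,-4.39)
v4: (0.5,4.5) → rotate → (1.30074,-4.33683) → ×s → (2.12996,-7.10155) → (2.13,-7.10)
v5: (-2,4) → rotate → (3.40574,-2.89843) → ×s → (5.57690,-4.74619) → (5.58,-4.75)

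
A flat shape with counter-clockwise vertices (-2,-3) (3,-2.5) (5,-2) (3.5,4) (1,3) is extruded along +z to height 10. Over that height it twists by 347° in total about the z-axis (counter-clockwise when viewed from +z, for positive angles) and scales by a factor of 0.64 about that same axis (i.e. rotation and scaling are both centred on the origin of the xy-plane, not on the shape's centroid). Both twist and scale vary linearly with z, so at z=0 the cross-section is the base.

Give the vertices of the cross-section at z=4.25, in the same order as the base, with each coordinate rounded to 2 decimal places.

t = z/height = 4.25/10 = 0.425
s = 1 + (scale-1)·z/height = 1 + (0.64-1)·4.25/10 = 0.847000
θ = twist·z/height = 347°·4.25/10 = 147.4750° = 2.573924 rad
cos θ = -0.843157, sin θ = 0.537668 (intermediates below are computed at full precision and shown rounded to 5 d.p.)
v1: (-2,-3) → rotate → (3.29932,1.45414) → ×s → (2.79452,1.23165) → (2.79,1.23)
v2: (3,-2.5) → rotate → (-1.18530,3.72089) → ×s → (-1.00395,3.15160) → (-1.00,3.15)
v3: (5,-2) → rotate → (-3.14045,4.37465) → ×s → (-2.65996,3.70533) → (-2.66,3.71)
v4: (3.5,4) → rotate → (-5.10172,-1.49079) → ×s → (-4.32116,-1.26270) → (-4.32,-1.26)
v5: (1,3) → rotate → (-2.45616,-1.99180) → ×s → (-2.08037,-1.68706) → (-2.08,-1.69)

Cross-section at z=4.25: (2.79,1.23) (-1.00,3.15) (-2.66,3.71) (-4.32,-1.26) (-2.08,-1.69)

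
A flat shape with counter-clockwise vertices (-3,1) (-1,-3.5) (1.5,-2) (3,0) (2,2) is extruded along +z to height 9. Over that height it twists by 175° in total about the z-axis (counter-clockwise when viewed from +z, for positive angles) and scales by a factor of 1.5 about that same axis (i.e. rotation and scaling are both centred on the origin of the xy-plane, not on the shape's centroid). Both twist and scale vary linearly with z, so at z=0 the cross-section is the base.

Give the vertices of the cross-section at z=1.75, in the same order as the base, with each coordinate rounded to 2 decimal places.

t = z/height = 1.75/9 = 0.194444
s = 1 + (scale-1)·z/height = 1 + (1.5-1)·1.75/9 = 1.097222
θ = twist·z/height = 175°·1.75/9 = 34.0278° = 0.593897 rad
cos θ = 0.828766, sin θ = 0.559595 (intermediates below are computed at full precision and shown rounded to 5 d.p.)
v1: (-3,1) → rotate → (-3.04589,-0.85002) → ×s → (-3.34202,-0.93266) → (-3.34,-0.93)
v2: (-1,-3.5) → rotate → (1.12982,-3.46028) → ×s → (1.23966,-3.79669) → (1.24,-3.80)
v3: (1.5,-2) → rotate → (2.36234,-0.81814) → ×s → (2.59201,-0.89768) → (2.59,-0.90)
v4: (3,0) → rotate → (2.48630,1.67878) → ×s → (2.72802,1.84200) → (2.73,1.84)
v5: (2,2) → rotate → (0.53834,2.77672) → ×s → (0.59068,3.04668) → (0.59,3.05)

Cross-section at z=1.75: (-3.34,-0.93) (1.24,-3.80) (2.59,-0.90) (2.73,1.84) (0.59,3.05)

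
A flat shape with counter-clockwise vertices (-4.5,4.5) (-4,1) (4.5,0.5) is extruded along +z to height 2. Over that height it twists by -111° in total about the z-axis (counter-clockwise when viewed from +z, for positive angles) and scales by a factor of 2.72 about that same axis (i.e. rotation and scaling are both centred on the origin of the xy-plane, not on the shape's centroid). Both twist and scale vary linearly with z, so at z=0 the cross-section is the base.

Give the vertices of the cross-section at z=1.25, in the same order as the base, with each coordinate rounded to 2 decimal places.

t = z/height = 1.25/2 = 0.625
s = 1 + (scale-1)·z/height = 1 + (2.72-1)·1.25/2 = 2.075000
θ = twist·z/height = -111°·1.25/2 = -69.3750° = -1.210822 rad
cos θ = 0.352250, sin θ = -0.935906 (intermediates below are computed at full precision and shown rounded to 5 d.p.)
v1: (-4.5,4.5) → rotate → (2.62645,5.79670) → ×s → (5.44989,12.02816) → (5.45,12.03)
v2: (-4,1) → rotate → (-0.47309,4.09587) → ×s → (-0.98167,8.49894) → (-0.98,8.50)
v3: (4.5,0.5) → rotate → (2.05308,-4.03545) → ×s → (4.26014,-8.37356) → (4.26,-8.37)

Cross-section at z=1.25: (5.45,12.03) (-0.98,8.50) (4.26,-8.37)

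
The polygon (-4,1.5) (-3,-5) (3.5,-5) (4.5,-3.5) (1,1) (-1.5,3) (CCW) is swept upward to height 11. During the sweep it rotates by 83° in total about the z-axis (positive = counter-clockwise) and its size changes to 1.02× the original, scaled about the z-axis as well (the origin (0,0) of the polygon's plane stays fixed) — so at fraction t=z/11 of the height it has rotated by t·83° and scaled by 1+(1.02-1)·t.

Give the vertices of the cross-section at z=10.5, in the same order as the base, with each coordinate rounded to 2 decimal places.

t = z/height = 10.5/11 = 0.954545
s = 1 + (scale-1)·z/height = 1 + (1.02-1)·10.5/11 = 1.019091
θ = twist·z/height = 83°·10.5/11 = 79.2273° = 1.382777 rad
cos θ = 0.186914, sin θ = 0.982376 (intermediates below are computed at full precision and shown rounded to 5 d.p.)
v1: (-4,1.5) → rotate → (-2.22122,-3.64913) → ×s → (-2.26362,-3.71880) → (-2.26,-3.72)
v2: (-3,-5) → rotate → (4.35114,-3.88170) → ×s → (4.43421,-3.95580) → (4.43,-3.96)
v3: (3.5,-5) → rotate → (5.56608,2.50375) → ×s → (5.67234,2.55155) → (5.67,2.55)
v4: (4.5,-3.5) → rotate → (4.27943,3.76650) → ×s → (4.36113,3.83840) → (4.36,3.84)
v5: (1,1) → rotate → (-0.79546,1.16929) → ×s → (-0.81065,1.19161) → (-0.81,1.19)
v6: (-1.5,3) → rotate → (-3.22750,-0.91282) → ×s → (-3.28912,-0.93025) → (-3.29,-0.93)

Cross-section at z=10.5: (-2.26,-3.72) (4.43,-3.96) (5.67,2.55) (4.36,3.84) (-0.81,1.19) (-3.29,-0.93)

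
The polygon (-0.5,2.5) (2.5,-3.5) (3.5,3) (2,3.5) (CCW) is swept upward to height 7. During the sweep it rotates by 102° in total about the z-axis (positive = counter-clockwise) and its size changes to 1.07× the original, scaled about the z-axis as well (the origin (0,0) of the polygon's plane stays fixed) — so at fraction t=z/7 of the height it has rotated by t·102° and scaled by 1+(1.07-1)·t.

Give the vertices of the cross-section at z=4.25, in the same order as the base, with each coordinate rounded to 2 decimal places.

t = z/height = 4.25/7 = 0.607143
s = 1 + (scale-1)·z/height = 1 + (1.07-1)·4.25/7 = 1.042500
θ = twist·z/height = 102°·4.25/7 = 61.9286° = 1.080857 rad
cos θ = 0.470572, sin θ = 0.882362 (intermediates below are computed at full precision and shown rounded to 5 d.p.)
v1: (-0.5,2.5) → rotate → (-2.44119,0.73525) → ×s → (-2.54494,0.76650) → (-2.54,0.77)
v2: (2.5,-3.5) → rotate → (4.26470,0.55890) → ×s → (4.44595,0.58266) → (4.45,0.58)
v3: (3.5,3) → rotate → (-1.00008,4.49998) → ×s → (-1.04259,4.69123) → (-1.04,4.69)
v4: (2,3.5) → rotate → (-2.14712,3.41173) → ×s → (-2.23837,3.55672) → (-2.24,3.56)

Cross-section at z=4.25: (-2.54,0.77) (4.45,0.58) (-1.04,4.69) (-2.24,3.56)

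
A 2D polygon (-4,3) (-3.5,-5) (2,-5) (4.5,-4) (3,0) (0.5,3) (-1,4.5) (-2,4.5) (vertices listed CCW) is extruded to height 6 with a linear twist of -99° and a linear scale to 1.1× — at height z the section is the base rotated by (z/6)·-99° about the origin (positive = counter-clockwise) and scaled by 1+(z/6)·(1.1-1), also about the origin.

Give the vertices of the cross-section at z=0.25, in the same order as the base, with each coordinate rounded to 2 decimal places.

Cross-section at z=0.25: (-3.79,3.29) (-3.87,-4.76) (1.64,-5.15) (4.22,-4.33) (3.00,-0.22) (0.72,2.97) (-0.68,4.58) (-1.68,4.65)

t = z/height = 0.25/6 = 0.0416667
s = 1 + (scale-1)·z/height = 1 + (1.1-1)·0.25/6 = 1.004167
θ = twist·z/height = -99°·0.25/6 = -4.1250° = -0.071995 rad
cos θ = 0.997409, sin θ = -0.071933 (intermediates below are computed at full precision and shown rounded to 5 d.p.)
v1: (-4,3) → rotate → (-3.77384,3.27996) → ×s → (-3.78956,3.29363) → (-3.79,3.29)
v2: (-3.5,-5) → rotate → (-3.85060,-4.73528) → ×s → (-3.86664,-4.75501) → (-3.87,-4.76)
v3: (2,-5) → rotate → (1.63516,-5.13091) → ×s → (1.64197,-5.15229) → (1.64,-5.15)
v4: (4.5,-4) → rotate → (4.20061,-4.31333) → ×s → (4.21811,-4.33131) → (4.22,-4.33)
v5: (3,0) → rotate → (2.99223,-0.21580) → ×s → (3.00470,-0.21670) → (3.00,-0.22)
v6: (0.5,3) → rotate → (0.71450,2.95626) → ×s → (0.71748,2.96858) → (0.72,2.97)
v7: (-1,4.5) → rotate → (-0.67371,4.56028) → ×s → (-0.67652,4.57928) → (-0.68,4.58)
v8: (-2,4.5) → rotate → (-1.67112,4.63221) → ×s → (-1.67809,4.65151) → (-1.68,4.65)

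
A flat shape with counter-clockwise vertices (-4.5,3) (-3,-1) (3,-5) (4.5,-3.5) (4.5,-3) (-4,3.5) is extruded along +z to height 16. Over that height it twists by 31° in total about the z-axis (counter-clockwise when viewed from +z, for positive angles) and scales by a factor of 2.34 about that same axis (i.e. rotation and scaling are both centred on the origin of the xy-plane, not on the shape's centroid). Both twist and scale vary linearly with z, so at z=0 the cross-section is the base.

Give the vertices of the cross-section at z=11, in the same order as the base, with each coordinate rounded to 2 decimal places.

Cross-section at z=11: (-10.15,2.23) (-4.67,-3.88) (8.86,-6.85) (10.50,-3.12) (10.15,-2.23) (-9.60,3.47)

t = z/height = 11/16 = 0.6875
s = 1 + (scale-1)·z/height = 1 + (2.34-1)·11/16 = 1.921250
θ = twist·z/height = 31°·11/16 = 21.3125° = 0.371973 rad
cos θ = 0.931612, sin θ = 0.363454 (intermediates below are computed at full precision and shown rounded to 5 d.p.)
v1: (-4.5,3) → rotate → (-5.28262,1.15929) → ×s → (-10.14923,2.22729) → (-10.15,2.23)
v2: (-3,-1) → rotate → (-2.43138,-2.02198) → ×s → (-4.67129,-3.88472) → (-4.67,-3.88)
v3: (3,-5) → rotate → (4.61211,-3.56770) → ×s → (8.86101,-6.85444) → (8.86,-6.85)
v4: (4.5,-3.5) → rotate → (5.46434,-1.62510) → ×s → (10.49837,-3.12222) → (10.50,-3.12)
v5: (4.5,-3) → rotate → (5.28262,-1.15929) → ×s → (10.14923,-2.22729) → (10.15,-2.23)
v6: (-4,3.5) → rotate → (-4.99854,1.80682) → ×s → (-9.60344,3.47136) → (-9.60,3.47)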